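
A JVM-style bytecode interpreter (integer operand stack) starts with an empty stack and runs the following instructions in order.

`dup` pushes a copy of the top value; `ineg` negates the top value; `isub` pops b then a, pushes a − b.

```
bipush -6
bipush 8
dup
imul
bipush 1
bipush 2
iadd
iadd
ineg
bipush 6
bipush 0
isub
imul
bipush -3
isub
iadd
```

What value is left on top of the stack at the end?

bipush -6 -> [-6]
bipush 8  -> [-6, 8]
dup       -> [-6, 8, 8]
imul      -> [-6, 64]
bipush 1  -> [-6, 64, 1]
bipush 2  -> [-6, 64, 1, 2]
iadd      -> [-6, 64, 3]
iadd      -> [-6, 67]
ineg      -> [-6, -67]
bipush 6  -> [-6, -67, 6]
bipush 0  -> [-6, -67, 6, 0]
isub      -> [-6, -67, 6]
imul      -> [-6, -402]
bipush -3 -> [-6, -402, -3]
isub      -> [-6, -399]
iadd      -> [-405]

-405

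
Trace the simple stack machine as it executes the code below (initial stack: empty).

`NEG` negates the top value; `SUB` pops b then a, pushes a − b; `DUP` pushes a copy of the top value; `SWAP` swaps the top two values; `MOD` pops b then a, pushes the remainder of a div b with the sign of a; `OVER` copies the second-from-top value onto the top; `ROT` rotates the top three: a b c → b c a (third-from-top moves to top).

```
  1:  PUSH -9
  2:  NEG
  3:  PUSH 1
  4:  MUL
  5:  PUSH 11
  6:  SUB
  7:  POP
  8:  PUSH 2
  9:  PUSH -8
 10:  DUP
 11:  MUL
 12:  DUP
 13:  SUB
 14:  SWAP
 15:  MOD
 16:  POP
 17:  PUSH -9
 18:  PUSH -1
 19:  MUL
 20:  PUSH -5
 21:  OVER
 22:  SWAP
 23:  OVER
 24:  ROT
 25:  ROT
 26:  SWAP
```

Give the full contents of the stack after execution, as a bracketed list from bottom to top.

PUSH -9 → -9
NEG     → 9
PUSH 1  → 9 1
MUL     → 9
PUSH 11 → 9 11
SUB     → -2
POP     → (empty)
PUSH 2  → 2
PUSH -8 → 2 -8
DUP     → 2 -8 -8
MUL     → 2 64
DUP     → 2 64 64
SUB     → 2 0
SWAP    → 0 2
MOD     → 0
POP     → (empty)
PUSH -9 → -9
PUSH -1 → -9 -1
MUL     → 9
PUSH -5 → 9 -5
OVER    → 9 -5 9
SWAP    → 9 9 -5
OVER    → 9 9 -5 9
ROT     → 9 -5 9 9
ROT     → 9 9 9 -5
SWAP    → 9 9 -5 9

[9, 9, -5, 9]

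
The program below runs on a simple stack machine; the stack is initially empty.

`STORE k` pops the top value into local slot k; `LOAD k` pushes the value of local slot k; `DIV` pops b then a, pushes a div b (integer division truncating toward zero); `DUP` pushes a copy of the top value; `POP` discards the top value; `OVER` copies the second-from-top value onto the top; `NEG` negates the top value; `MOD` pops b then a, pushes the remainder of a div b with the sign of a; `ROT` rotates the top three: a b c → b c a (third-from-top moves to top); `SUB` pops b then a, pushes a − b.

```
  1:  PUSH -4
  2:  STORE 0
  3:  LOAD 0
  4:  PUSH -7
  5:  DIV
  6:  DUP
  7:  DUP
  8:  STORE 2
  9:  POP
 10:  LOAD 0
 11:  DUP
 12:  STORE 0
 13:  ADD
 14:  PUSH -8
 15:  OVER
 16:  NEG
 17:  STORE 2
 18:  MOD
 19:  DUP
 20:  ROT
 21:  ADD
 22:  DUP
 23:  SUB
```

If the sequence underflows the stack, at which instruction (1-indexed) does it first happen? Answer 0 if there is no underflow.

PUSH -4 : [-4]
STORE 0 : []
LOAD 0  : [-4]
PUSH -7 : [-4, -7]
DIV     : [0]
DUP     : [0, 0]
DUP     : [0, 0, 0]
STORE 2 : [0, 0]
POP     : [0]
LOAD 0  : [0, -4]
DUP     : [0, -4, -4]
STORE 0 : [0, -4]
ADD     : [-4]
PUSH -8 : [-4, -8]
OVER    : [-4, -8, -4]
NEG     : [-4, -8, 4]
STORE 2 : [-4, -8]
MOD     : [-4]
DUP     : [-4, -4]
ROT  — needs 3 operands, stack has 2 → underflow

20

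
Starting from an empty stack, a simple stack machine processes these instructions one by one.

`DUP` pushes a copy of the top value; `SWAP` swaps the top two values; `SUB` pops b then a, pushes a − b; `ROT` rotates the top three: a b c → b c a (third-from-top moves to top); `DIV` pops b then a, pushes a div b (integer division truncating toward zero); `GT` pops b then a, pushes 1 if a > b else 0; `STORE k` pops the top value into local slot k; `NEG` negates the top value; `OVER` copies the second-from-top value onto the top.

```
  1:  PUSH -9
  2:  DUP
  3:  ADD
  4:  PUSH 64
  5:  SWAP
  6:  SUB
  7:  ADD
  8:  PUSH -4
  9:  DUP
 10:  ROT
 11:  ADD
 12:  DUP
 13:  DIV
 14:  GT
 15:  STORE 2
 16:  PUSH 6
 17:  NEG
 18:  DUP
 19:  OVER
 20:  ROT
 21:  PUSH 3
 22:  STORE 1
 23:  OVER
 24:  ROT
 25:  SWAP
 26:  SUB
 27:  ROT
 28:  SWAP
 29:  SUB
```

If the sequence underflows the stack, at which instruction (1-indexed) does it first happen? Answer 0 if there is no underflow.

PUSH -9  -9
DUP      -9 -9
ADD      -18
PUSH 64  -18 64
SWAP     64 -18
SUB      82
ADD  — needs 2 operands, stack has 1 → underflow

7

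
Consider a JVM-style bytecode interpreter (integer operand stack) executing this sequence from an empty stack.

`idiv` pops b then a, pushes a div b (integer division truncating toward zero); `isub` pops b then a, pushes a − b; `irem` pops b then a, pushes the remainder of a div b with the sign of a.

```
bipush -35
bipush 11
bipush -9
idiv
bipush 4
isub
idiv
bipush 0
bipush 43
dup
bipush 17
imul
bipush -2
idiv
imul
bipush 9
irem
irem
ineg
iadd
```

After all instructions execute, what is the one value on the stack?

bipush -35 -> [-35]
bipush 11  -> [-35, 11]
bipush -9  -> [-35, 11, -9]
idiv       -> [-35, -1]
bipush 4   -> [-35, -1, 4]
isub       -> [-35, -5]
idiv       -> [7]
bipush 0   -> [7, 0]
bipush 43  -> [7, 0, 43]
dup        -> [7, 0, 43, 43]
bipush 17  -> [7, 0, 43, 43, 17]
imul       -> [7, 0, 43, 731]
bipush -2  -> [7, 0, 43, 731, -2]
idiv       -> [7, 0, 43, -365]
imul       -> [7, 0, -15695]
bipush 9   -> [7, 0, -15695, 9]
irem       -> [7, 0, -8]
irem       -> [7, 0]
ineg       -> [7, 0]
iadd       -> [7]

7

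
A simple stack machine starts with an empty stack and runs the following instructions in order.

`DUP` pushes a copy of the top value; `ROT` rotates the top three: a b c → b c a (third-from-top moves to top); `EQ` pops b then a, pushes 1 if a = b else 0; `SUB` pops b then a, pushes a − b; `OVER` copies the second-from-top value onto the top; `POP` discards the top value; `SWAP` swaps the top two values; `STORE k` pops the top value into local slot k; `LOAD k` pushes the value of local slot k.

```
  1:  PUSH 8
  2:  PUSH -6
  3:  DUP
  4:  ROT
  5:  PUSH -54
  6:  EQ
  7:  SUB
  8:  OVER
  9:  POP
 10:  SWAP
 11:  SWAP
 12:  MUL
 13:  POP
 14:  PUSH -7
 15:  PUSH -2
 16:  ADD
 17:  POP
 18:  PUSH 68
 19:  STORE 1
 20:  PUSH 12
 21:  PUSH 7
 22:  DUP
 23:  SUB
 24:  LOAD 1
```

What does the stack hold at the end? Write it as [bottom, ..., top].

PUSH 8   : 8
PUSH -6  : 8 -6
DUP      : 8 -6 -6
ROT      : -6 -6 8
PUSH -54 : -6 -6 8 -54
EQ       : -6 -6 0
SUB      : -6 -6
OVER     : -6 -6 -6
POP      : -6 -6
SWAP     : -6 -6
SWAP     : -6 -6
MUL      : 36
POP      : (empty)
PUSH -7  : -7
PUSH -2  : -7 -2
ADD      : -9
POP      : (empty)
PUSH 68  : 68
STORE 1  : (empty)
PUSH 12  : 12
PUSH 7   : 12 7
DUP      : 12 7 7
SUB      : 12 0
LOAD 1   : 12 0 68

[12, 0, 68]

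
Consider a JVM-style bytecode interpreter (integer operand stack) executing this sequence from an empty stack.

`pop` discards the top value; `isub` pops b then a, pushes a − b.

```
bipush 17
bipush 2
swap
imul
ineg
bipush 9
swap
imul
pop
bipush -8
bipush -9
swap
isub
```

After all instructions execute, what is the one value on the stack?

bipush 17 → [17]
bipush 2  → [17, 2]
swap      → [2, 17]
imul      → [34]
ineg      → [-34]
bipush 9  → [-34, 9]
swap      → [9, -34]
imul      → [-306]
pop       → []
bipush -8 → [-8]
bipush -9 → [-8, -9]
swap      → [-9, -8]
isub      → [-1]

-1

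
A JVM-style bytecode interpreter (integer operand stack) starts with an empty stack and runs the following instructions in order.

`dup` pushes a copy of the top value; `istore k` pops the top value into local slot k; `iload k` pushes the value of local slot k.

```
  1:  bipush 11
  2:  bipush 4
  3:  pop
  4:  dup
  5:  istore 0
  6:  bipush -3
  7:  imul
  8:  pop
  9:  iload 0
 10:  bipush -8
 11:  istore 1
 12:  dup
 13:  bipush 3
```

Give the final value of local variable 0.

11

bipush 11 → 11
bipush 4  → 11 4
pop       → 11
dup       → 11 11
istore 0  → 11
bipush -3 → 11 -3
imul      → -33
pop       → (empty)
iload 0   → 11
bipush -8 → 11 -8
istore 1  → 11
dup       → 11 11
bipush 3  → 11 11 3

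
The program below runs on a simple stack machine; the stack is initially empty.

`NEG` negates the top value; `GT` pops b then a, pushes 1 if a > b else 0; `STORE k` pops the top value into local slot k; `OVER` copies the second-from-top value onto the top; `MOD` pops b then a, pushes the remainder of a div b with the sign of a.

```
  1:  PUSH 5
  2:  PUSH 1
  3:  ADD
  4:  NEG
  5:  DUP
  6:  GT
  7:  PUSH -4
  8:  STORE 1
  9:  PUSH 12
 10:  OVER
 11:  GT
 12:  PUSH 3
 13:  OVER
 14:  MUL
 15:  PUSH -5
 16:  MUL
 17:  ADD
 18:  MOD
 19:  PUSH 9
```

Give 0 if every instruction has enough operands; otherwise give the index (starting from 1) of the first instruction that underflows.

0

PUSH 5  → [5]
PUSH 1  → [5, 1]
ADD     → [6]
NEG     → [-6]
DUP     → [-6, -6]
GT      → [0]
PUSH -4 → [0, -4]
STORE 1 → [0]
PUSH 12 → [0, 12]
OVER    → [0, 12, 0]
GT      → [0, 1]
PUSH 3  → [0, 1, 3]
OVER    → [0, 1, 3, 1]
MUL     → [0, 1, 3]
PUSH -5 → [0, 1, 3, -5]
MUL     → [0, 1, -15]
ADD     → [0, -14]
MOD     → [0]
PUSH 9  → [0, 9]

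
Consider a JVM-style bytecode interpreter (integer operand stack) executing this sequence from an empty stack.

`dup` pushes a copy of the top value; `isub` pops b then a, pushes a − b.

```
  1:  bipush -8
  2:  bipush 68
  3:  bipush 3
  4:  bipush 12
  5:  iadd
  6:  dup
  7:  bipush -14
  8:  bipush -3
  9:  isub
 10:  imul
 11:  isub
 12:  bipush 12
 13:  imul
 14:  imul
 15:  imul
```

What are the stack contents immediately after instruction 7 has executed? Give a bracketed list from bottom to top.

[-8, 68, 15, 15, -14]

bipush -8  -> -8
bipush 68  -> -8 68
bipush 3   -> -8 68 3
bipush 12  -> -8 68 3 12
iadd       -> -8 68 15
dup        -> -8 68 15 15
bipush -14 -> -8 68 15 15 -14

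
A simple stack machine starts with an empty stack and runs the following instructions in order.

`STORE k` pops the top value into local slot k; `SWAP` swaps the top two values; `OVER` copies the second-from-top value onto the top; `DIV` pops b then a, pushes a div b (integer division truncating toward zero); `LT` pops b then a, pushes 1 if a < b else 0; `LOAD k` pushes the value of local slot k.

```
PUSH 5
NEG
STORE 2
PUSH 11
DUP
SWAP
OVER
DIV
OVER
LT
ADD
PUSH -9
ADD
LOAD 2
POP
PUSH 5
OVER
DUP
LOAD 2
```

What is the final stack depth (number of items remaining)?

PUSH 5   5
NEG      -5
STORE 2  (empty)
PUSH 11  11
DUP      11 11
SWAP     11 11
OVER     11 11 11
DIV      11 1
OVER     11 1 11
LT       11 1
ADD      12
PUSH -9  12 -9
ADD      3
LOAD 2   3 -5
POP      3
PUSH 5   3 5
OVER     3 5 3
DUP      3 5 3 3
LOAD 2   3 5 3 3 -5

5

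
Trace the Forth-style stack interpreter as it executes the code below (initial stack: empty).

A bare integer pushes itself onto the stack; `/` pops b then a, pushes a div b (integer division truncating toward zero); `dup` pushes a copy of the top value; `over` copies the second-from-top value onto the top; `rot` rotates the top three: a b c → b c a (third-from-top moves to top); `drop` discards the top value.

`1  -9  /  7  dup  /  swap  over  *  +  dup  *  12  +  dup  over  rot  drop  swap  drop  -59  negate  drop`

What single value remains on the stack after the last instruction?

1       [1]
-9      [1, -9]
/       [0]
7       [0, 7]
dup     [0, 7, 7]
/       [0, 1]
swap    [1, 0]
over    [1, 0, 1]
*       [1, 0]
+       [1]
dup     [1, 1]
*       [1]
12      [1, 12]
+       [13]
dup     [13, 13]
over    [13, 13, 13]
rot     [13, 13, 13]
drop    [13, 13]
swap    [13, 13]
drop    [13]
-59     [13, -59]
negate  [13, 59]
drop    [13]

13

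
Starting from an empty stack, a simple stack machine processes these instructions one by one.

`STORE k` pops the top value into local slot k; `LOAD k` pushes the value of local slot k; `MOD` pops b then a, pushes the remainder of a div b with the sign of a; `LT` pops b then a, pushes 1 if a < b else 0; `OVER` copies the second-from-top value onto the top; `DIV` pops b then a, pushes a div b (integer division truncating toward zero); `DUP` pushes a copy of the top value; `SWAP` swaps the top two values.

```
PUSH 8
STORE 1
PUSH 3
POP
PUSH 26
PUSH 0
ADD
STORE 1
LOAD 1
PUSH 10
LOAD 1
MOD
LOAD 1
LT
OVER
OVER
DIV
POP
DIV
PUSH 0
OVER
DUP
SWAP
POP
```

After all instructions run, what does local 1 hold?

PUSH 8  -> [8]
STORE 1 -> []
PUSH 3  -> [3]
POP     -> []
PUSH 26 -> [26]
PUSH 0  -> [26, 0]
ADD     -> [26]
STORE 1 -> []
LOAD 1  -> [26]
PUSH 10 -> [26, 10]
LOAD 1  -> [26, 10, 26]
MOD     -> [26, 10]
LOAD 1  -> [26, 10, 26]
LT      -> [26, 1]
OVER    -> [26, 1, 26]
OVER    -> [26, 1, 26, 1]
DIV     -> [26, 1, 26]
POP     -> [26, 1]
DIV     -> [26]
PUSH 0  -> [26, 0]
OVER    -> [26, 0, 26]
DUP     -> [26, 0, 26, 26]
SWAP    -> [26, 0, 26, 26]
POP     -> [26, 0, 26]

26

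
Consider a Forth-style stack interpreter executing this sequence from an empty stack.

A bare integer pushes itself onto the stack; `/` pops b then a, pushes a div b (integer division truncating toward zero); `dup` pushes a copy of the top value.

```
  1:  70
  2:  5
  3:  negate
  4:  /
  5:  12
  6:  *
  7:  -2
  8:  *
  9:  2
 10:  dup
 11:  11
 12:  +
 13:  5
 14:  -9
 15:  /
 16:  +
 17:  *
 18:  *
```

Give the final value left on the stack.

70     : 70
5      : 70 5
negate : 70 -5
/      : -14
12     : -14 12
*      : -168
-2     : -168 -2
*      : 336
2      : 336 2
dup    : 336 2 2
11     : 336 2 2 11
+      : 336 2 13
5      : 336 2 13 5
-9     : 336 2 13 5 -9
/      : 336 2 13 0
+      : 336 2 13
*      : 336 26
*      : 8736

8736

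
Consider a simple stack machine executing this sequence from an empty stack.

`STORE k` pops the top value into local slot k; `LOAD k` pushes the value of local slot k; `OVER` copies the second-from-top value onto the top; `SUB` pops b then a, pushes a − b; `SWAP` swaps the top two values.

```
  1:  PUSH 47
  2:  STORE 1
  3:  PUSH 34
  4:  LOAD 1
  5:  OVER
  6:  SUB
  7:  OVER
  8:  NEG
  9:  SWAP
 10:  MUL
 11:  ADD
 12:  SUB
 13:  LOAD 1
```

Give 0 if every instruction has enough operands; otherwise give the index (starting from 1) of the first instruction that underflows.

PUSH 47 → 47
STORE 1 → (empty)
PUSH 34 → 34
LOAD 1  → 34 47
OVER    → 34 47 34
SUB     → 34 13
OVER    → 34 13 34
NEG     → 34 13 -34
SWAP    → 34 -34 13
MUL     → 34 -442
ADD     → -408
SUB  — needs 2 operands, stack has 1 → underflow

12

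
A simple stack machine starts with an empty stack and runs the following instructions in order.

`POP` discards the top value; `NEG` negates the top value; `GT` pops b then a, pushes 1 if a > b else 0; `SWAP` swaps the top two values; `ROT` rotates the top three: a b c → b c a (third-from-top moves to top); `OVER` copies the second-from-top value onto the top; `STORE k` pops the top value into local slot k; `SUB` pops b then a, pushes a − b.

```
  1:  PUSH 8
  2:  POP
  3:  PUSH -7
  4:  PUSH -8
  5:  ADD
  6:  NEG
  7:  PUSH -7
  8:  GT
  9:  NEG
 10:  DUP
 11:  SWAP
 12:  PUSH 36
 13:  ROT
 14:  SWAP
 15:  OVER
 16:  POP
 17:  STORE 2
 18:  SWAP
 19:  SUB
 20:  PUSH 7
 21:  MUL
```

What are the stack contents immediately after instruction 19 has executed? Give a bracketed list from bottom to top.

PUSH 8  → [8]
POP     → []
PUSH -7 → [-7]
PUSH -8 → [-7, -8]
ADD     → [-15]
NEG     → [15]
PUSH -7 → [15, -7]
GT      → [1]
NEG     → [-1]
DUP     → [-1, -1]
SWAP    → [-1, -1]
PUSH 36 → [-1, -1, 36]
ROT     → [-1, 36, -1]
SWAP    → [-1, -1, 36]
OVER    → [-1, -1, 36, -1]
POP     → [-1, -1, 36]
STORE 2 → [-1, -1]
SWAP    → [-1, -1]
SUB     → [0]

[0]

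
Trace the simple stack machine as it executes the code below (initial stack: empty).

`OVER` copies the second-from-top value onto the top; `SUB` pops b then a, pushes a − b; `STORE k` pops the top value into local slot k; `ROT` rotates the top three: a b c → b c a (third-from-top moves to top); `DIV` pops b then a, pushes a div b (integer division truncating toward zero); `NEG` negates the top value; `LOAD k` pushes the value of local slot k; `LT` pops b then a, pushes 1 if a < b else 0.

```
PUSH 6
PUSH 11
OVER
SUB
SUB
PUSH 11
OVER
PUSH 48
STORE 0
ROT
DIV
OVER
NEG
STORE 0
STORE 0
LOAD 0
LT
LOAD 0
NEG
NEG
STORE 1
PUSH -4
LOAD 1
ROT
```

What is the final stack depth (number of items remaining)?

3

PUSH 6  : [6]
PUSH 11 : [6, 11]
OVER    : [6, 11, 6]
SUB     : [6, 5]
SUB     : [1]
PUSH 11 : [1, 11]
OVER    : [1, 11, 1]
PUSH 48 : [1, 11, 1, 48]
STORE 0 : [1, 11, 1]
ROT     : [11, 1, 1]
DIV     : [11, 1]
OVER    : [11, 1, 11]
NEG     : [11, 1, -11]
STORE 0 : [11, 1]
STORE 0 : [11]
LOAD 0  : [11, 1]
LT      : [0]
LOAD 0  : [0, 1]
NEG     : [0, -1]
NEG     : [0, 1]
STORE 1 : [0]
PUSH -4 : [0, -4]
LOAD 1  : [0, -4, 1]
ROT     : [-4, 1, 0]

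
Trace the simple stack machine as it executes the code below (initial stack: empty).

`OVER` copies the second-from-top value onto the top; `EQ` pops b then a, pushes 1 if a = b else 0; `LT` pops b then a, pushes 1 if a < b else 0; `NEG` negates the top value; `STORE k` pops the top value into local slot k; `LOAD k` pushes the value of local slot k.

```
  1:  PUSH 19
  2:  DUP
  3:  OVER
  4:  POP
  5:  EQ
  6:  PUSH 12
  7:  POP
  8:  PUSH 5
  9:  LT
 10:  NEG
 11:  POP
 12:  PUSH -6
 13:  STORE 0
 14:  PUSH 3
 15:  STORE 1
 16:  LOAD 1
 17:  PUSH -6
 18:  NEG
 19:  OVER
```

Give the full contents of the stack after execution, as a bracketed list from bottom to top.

PUSH 19 : 19
DUP     : 19 19
OVER    : 19 19 19
POP     : 19 19
EQ      : 1
PUSH 12 : 1 12
POP     : 1
PUSH 5  : 1 5
LT      : 1
NEG     : -1
POP     : (empty)
PUSH -6 : -6
STORE 0 : (empty)
PUSH 3  : 3
STORE 1 : (empty)
LOAD 1  : 3
PUSH -6 : 3 -6
NEG     : 3 6
OVER    : 3 6 3

[3, 6, 3]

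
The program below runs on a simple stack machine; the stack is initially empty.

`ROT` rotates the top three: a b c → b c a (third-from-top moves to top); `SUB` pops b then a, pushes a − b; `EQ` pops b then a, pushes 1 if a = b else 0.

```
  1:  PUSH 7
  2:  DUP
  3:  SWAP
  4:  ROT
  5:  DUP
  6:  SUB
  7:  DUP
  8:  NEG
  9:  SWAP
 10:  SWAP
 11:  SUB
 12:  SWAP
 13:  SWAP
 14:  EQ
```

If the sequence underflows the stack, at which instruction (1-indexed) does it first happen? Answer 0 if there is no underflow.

PUSH 7  [7]
DUP     [7, 7]
SWAP    [7, 7]
ROT  — needs 3 operands, stack has 2 → underflow

4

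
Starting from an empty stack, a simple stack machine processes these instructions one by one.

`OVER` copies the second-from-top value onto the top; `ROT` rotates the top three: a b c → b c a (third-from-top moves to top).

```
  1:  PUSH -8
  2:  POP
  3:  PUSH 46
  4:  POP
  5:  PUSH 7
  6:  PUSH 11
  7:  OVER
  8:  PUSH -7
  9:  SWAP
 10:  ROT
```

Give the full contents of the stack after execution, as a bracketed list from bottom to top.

[7, -7, 7, 11]

PUSH -8 → [-8]
POP     → []
PUSH 46 → [46]
POP     → []
PUSH 7  → [7]
PUSH 11 → [7, 11]
OVER    → [7, 11, 7]
PUSH -7 → [7, 11, 7, -7]
SWAP    → [7, 11, -7, 7]
ROT     → [7, -7, 7, 11]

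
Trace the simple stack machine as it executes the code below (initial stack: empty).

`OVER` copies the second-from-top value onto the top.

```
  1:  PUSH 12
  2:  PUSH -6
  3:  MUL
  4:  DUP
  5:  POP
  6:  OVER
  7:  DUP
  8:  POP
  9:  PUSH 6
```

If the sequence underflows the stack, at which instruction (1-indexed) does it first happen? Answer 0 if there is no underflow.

6

PUSH 12 -> 12
PUSH -6 -> 12 -6
MUL     -> -72
DUP     -> -72 -72
POP     -> -72
OVER  — needs 2 operands, stack has 1 → underflow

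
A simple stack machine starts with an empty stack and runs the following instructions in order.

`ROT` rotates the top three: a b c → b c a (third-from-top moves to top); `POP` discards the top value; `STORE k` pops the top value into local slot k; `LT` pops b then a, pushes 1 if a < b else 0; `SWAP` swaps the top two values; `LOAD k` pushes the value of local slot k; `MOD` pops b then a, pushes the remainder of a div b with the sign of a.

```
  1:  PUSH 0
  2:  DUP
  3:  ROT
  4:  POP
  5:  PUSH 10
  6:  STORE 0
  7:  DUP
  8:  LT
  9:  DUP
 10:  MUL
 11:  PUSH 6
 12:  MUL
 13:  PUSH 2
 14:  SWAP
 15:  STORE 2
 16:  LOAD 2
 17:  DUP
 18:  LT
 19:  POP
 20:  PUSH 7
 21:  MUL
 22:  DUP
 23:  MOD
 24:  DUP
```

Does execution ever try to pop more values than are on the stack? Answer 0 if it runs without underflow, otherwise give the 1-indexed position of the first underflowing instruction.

3

PUSH 0 -> 0
DUP    -> 0 0
ROT  — needs 3 operands, stack has 2 → underflow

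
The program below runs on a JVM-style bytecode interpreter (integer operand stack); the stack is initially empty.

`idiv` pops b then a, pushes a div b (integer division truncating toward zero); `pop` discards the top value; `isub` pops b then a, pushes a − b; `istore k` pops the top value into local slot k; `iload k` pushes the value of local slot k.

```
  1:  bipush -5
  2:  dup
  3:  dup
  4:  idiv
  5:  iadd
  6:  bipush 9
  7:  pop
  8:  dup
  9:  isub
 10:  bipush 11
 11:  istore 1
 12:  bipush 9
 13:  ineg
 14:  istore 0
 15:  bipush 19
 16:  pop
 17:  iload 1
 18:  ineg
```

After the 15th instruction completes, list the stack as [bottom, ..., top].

[0, 19]

bipush -5  -5
dup        -5 -5
dup        -5 -5 -5
idiv       -5 1
iadd       -4
bipush 9   -4 9
pop        -4
dup        -4 -4
isub       0
bipush 11  0 11
istore 1   0
bipush 9   0 9
ineg       0 -9
istore 0   0
bipush 19  0 19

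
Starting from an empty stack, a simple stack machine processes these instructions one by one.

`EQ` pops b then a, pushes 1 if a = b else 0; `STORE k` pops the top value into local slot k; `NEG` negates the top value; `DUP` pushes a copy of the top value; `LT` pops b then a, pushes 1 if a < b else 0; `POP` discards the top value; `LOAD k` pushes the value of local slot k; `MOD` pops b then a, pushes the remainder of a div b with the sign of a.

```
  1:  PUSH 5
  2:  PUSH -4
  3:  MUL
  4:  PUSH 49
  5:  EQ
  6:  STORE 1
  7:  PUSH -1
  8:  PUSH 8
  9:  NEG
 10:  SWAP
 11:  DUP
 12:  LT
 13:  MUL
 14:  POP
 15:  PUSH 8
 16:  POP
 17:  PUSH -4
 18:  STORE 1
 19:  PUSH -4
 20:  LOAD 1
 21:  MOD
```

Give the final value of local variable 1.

PUSH 5  → [5]
PUSH -4 → [5, -4]
MUL     → [-20]
PUSH 49 → [-20, 49]
EQ      → [0]
STORE 1 → []
PUSH -1 → [-1]
PUSH 8  → [-1, 8]
NEG     → [-1, -8]
SWAP    → [-8, -1]
DUP     → [-8, -1, -1]
LT      → [-8, 0]
MUL     → [0]
POP     → []
PUSH 8  → [8]
POP     → []
PUSH -4 → [-4]
STORE 1 → []
PUSH -4 → [-4]
LOAD 1  → [-4, -4]
MOD     → [0]

-4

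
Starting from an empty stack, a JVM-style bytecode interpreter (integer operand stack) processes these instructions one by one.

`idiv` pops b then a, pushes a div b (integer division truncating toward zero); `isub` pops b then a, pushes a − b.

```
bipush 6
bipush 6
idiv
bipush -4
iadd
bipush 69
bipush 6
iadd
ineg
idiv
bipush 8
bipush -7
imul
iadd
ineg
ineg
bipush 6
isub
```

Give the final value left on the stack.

-62

bipush 6  -> [6]
bipush 6  -> [6, 6]
idiv      -> [1]
bipush -4 -> [1, -4]
iadd      -> [-3]
bipush 69 -> [-3, 69]
bipush 6  -> [-3, 69, 6]
iadd      -> [-3, 75]
ineg      -> [-3, -75]
idiv      -> [0]
bipush 8  -> [0, 8]
bipush -7 -> [0, 8, -7]
imul      -> [0, -56]
iadd      -> [-56]
ineg      -> [56]
ineg      -> [-56]
bipush 6  -> [-56, 6]
isub      -> [-62]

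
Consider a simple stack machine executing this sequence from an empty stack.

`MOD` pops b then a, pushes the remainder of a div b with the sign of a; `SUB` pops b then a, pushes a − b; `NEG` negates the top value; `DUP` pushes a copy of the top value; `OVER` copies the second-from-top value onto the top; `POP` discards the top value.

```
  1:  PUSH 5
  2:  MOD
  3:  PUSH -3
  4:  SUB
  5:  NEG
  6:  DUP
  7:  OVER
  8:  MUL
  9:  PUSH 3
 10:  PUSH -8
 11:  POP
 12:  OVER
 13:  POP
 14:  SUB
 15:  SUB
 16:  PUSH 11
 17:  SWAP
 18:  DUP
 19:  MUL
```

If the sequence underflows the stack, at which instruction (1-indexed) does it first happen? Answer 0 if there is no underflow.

2

PUSH 5 -> 5
MOD  — needs 2 operands, stack has 1 → underflow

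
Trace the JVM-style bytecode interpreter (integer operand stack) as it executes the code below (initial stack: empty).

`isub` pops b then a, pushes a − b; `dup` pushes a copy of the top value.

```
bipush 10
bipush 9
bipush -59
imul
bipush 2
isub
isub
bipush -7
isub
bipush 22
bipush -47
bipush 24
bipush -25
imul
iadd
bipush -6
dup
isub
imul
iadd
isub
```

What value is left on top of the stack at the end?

bipush 10   10
bipush 9    10 9
bipush -59  10 9 -59
imul        10 -531
bipush 2    10 -531 2
isub        10 -533
isub        543
bipush -7   543 -7
isub        550
bipush 22   550 22
bipush -47  550 22 -47
bipush 24   550 22 -47 24
bipush -25  550 22 -47 24 -25
imul        550 22 -47 -600
iadd        550 22 -647
bipush -6   550 22 -647 -6
dup         550 22 -647 -6 -6
isub        550 22 -647 0
imul        550 22 0
iadd        550 22
isub        528

528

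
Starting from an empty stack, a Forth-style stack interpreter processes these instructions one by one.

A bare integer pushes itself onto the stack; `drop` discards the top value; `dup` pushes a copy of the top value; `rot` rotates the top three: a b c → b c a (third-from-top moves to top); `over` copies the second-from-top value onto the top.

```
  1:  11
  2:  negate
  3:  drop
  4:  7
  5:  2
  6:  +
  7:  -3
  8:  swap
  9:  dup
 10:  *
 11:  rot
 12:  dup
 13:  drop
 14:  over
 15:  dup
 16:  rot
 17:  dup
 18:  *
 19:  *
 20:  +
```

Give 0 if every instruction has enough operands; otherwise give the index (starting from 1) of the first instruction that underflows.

11     -> 11
negate -> -11
drop   -> (empty)
7      -> 7
2      -> 7 2
+      -> 9
-3     -> 9 -3
swap   -> -3 9
dup    -> -3 9 9
*      -> -3 81
rot  — needs 3 operands, stack has 2 → underflow

11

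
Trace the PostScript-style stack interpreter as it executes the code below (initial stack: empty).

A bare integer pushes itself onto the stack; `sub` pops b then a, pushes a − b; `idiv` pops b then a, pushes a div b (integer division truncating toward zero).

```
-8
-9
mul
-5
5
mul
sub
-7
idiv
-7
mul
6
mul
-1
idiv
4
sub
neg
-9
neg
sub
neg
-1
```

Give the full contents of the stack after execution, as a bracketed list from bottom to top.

[-541, -1]

-8   : -8
-9   : -8 -9
mul  : 72
-5   : 72 -5
5    : 72 -5 5
mul  : 72 -25
sub  : 97
-7   : 97 -7
idiv : -13
-7   : -13 -7
mul  : 91
6    : 91 6
mul  : 546
-1   : 546 -1
idiv : -546
4    : -546 4
sub  : -550
neg  : 550
-9   : 550 -9
neg  : 550 9
sub  : 541
neg  : -541
-1   : -541 -1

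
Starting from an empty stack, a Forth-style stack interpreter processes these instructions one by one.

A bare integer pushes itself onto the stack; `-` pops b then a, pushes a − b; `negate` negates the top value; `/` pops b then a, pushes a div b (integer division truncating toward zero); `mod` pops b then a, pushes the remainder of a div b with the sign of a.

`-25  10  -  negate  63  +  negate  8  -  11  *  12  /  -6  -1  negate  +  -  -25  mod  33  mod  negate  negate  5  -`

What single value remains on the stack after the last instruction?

-22

-25    : [-25]
10     : [-25, 10]
-      : [-35]
negate : [35]
63     : [35, 63]
+      : [98]
negate : [-98]
8      : [-98, 8]
-      : [-106]
11     : [-106, 11]
*      : [-1166]
12     : [-1166, 12]
/      : [-97]
-6     : [-97, -6]
-1     : [-97, -6, -1]
negate : [-97, -6, 1]
+      : [-97, -5]
-      : [-92]
-25    : [-92, -25]
mod    : [-17]
33     : [-17, 33]
mod    : [-17]
negate : [17]
negate : [-17]
5      : [-17, 5]
-      : [-22]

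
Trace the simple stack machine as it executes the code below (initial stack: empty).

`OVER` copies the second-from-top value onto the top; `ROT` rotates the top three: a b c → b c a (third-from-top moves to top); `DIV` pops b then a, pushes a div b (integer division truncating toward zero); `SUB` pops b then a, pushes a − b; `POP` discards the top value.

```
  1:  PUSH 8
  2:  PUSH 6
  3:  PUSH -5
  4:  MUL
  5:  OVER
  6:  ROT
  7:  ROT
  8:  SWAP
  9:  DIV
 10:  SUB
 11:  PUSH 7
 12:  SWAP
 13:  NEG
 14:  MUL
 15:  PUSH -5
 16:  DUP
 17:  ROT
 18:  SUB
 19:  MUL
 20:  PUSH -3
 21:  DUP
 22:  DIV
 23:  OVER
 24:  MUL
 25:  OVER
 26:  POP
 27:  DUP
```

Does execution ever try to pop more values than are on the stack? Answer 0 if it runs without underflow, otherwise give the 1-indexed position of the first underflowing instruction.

PUSH 8   8
PUSH 6   8 6
PUSH -5  8 6 -5
MUL      8 -30
OVER     8 -30 8
ROT      -30 8 8
ROT      8 8 -30
SWAP     8 -30 8
DIV      8 -3
SUB      11
PUSH 7   11 7
SWAP     7 11
NEG      7 -11
MUL      -77
PUSH -5  -77 -5
DUP      -77 -5 -5
ROT      -5 -5 -77
SUB      -5 72
MUL      -360
PUSH -3  -360 -3
DUP      -360 -3 -3
DIV      -360 1
OVER     -360 1 -360
MUL      -360 -360
OVER     -360 -360 -360
POP      -360 -360
DUP      -360 -360 -360

0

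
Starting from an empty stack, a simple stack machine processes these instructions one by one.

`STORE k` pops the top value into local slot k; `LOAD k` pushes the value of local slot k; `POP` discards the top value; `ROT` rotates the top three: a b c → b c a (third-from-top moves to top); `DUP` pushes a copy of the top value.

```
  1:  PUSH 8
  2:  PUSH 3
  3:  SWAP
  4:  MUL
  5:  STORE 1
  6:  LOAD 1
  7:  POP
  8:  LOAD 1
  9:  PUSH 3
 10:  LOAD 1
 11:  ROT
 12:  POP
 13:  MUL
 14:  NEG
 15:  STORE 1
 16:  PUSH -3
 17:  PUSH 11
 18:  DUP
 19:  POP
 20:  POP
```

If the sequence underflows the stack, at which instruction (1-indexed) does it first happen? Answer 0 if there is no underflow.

PUSH 8  → [8]
PUSH 3  → [8, 3]
SWAP    → [3, 8]
MUL     → [24]
STORE 1 → []
LOAD 1  → [24]
POP     → []
LOAD 1  → [24]
PUSH 3  → [24, 3]
LOAD 1  → [24, 3, 24]
ROT     → [3, 24, 24]
POP     → [3, 24]
MUL     → [72]
NEG     → [-72]
STORE 1 → []
PUSH -3 → [-3]
PUSH 11 → [-3, 11]
DUP     → [-3, 11, 11]
POP     → [-3, 11]
POP     → [-3]

0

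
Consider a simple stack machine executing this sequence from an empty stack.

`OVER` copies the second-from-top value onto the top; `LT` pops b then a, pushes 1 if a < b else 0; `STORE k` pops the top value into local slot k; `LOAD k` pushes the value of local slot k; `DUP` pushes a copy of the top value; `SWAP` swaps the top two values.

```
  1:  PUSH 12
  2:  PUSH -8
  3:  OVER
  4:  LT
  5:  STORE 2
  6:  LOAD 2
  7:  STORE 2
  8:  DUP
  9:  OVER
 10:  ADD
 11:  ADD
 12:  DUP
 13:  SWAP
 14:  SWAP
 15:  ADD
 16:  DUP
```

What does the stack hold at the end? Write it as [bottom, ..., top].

PUSH 12 : 12
PUSH -8 : 12 -8
OVER    : 12 -8 12
LT      : 12 1
STORE 2 : 12
LOAD 2  : 12 1
STORE 2 : 12
DUP     : 12 12
OVER    : 12 12 12
ADD     : 12 24
ADD     : 36
DUP     : 36 36
SWAP    : 36 36
SWAP    : 36 36
ADD     : 72
DUP     : 72 72

[72, 72]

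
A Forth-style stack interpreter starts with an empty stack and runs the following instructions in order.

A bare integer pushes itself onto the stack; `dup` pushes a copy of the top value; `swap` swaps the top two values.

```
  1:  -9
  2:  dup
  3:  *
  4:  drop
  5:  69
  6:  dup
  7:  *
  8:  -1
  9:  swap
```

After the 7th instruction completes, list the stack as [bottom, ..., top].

[4761]

-9   -> [-9]
dup  -> [-9, -9]
*    -> [81]
drop -> []
69   -> [69]
dup  -> [69, 69]
*    -> [4761]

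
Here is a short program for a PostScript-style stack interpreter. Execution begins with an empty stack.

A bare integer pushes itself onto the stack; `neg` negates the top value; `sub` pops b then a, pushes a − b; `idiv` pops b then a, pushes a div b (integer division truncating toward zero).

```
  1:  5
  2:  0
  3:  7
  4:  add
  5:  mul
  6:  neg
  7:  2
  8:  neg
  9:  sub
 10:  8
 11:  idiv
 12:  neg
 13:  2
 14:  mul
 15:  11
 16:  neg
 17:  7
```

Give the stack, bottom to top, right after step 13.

[4, 2]

5     5
0     5 0
7     5 0 7
add   5 7
mul   35
neg   -35
2     -35 2
neg   -35 -2
sub   -33
8     -33 8
idiv  -4
neg   4
2     4 2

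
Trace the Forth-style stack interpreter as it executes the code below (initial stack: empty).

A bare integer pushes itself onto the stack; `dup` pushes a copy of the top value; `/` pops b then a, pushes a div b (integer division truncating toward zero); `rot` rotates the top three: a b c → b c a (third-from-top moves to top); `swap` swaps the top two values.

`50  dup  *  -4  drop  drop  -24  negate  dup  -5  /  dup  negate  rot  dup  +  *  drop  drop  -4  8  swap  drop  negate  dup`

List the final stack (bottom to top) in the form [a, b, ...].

50      50
dup     50 50
*       2500
-4      2500 -4
drop    2500
drop    (empty)
-24     -24
negate  24
dup     24 24
-5      24 24 -5
/       24 -4
dup     24 -4 -4
negate  24 -4 4
rot     -4 4 24
dup     -4 4 24 24
+       -4 4 48
*       -4 192
drop    -4
drop    (empty)
-4      -4
8       -4 8
swap    8 -4
drop    8
negate  -8
dup     -8 -8

[-8, -8]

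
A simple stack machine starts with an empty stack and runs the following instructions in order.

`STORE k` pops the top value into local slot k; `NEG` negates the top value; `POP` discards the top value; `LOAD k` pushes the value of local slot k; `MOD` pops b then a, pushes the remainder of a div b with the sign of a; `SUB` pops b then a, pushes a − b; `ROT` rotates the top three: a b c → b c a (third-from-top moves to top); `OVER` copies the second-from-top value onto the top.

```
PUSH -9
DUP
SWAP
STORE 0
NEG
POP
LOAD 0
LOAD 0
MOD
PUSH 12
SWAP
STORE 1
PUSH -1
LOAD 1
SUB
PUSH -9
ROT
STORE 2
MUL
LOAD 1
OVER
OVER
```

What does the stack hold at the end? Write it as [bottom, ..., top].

PUSH -9  -9
DUP      -9 -9
SWAP     -9 -9
STORE 0  -9
NEG      9
POP      (empty)
LOAD 0   -9
LOAD 0   -9 -9
MOD      0
PUSH 12  0 12
SWAP     12 0
STORE 1  12
PUSH -1  12 -1
LOAD 1   12 -1 0
SUB      12 -1
PUSH -9  12 -1 -9
ROT      -1 -9 12
STORE 2  -1 -9
MUL      9
LOAD 1   9 0
OVER     9 0 9
OVER     9 0 9 0

[9, 0, 9, 0]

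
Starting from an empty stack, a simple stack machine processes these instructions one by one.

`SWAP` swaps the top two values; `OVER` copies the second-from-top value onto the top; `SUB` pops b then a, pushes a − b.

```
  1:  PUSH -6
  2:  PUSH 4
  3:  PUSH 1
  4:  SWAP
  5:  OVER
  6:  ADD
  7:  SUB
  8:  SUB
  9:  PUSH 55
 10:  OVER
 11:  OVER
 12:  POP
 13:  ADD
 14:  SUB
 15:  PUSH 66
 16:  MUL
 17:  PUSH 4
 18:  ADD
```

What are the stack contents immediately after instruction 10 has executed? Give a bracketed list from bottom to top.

[-2, 55, -2]

PUSH -6 : -6
PUSH 4  : -6 4
PUSH 1  : -6 4 1
SWAP    : -6 1 4
OVER    : -6 1 4 1
ADD     : -6 1 5
SUB     : -6 -4
SUB     : -2
PUSH 55 : -2 55
OVER    : -2 55 -2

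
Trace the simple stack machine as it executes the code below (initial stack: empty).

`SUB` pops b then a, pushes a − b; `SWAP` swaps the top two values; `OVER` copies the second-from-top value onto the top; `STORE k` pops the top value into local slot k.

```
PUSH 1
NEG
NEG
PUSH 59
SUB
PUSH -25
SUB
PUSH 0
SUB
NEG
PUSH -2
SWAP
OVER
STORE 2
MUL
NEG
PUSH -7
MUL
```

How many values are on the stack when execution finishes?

PUSH 1   -> [1]
NEG      -> [-1]
NEG      -> [1]
PUSH 59  -> [1, 59]
SUB      -> [-58]
PUSH -25 -> [-58, -25]
SUB      -> [-33]
PUSH 0   -> [-33, 0]
SUB      -> [-33]
NEG      -> [33]
PUSH -2  -> [33, -2]
SWAP     -> [-2, 33]
OVER     -> [-2, 33, -2]
STORE 2  -> [-2, 33]
MUL      -> [-66]
NEG      -> [66]
PUSH -7  -> [66, -7]
MUL      -> [-462]

1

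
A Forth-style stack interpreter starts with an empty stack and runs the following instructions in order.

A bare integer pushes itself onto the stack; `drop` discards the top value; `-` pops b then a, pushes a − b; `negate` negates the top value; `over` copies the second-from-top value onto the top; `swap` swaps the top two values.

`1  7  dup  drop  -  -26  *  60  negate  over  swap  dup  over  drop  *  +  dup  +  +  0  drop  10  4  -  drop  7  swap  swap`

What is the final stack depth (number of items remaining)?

2

1      → [1]
7      → [1, 7]
dup    → [1, 7, 7]
drop   → [1, 7]
-      → [-6]
-26    → [-6, -26]
*      → [156]
60     → [156, 60]
negate → [156, -60]
over   → [156, -60, 156]
swap   → [156, 156, -60]
dup    → [156, 156, -60, -60]
over   → [156, 156, -60, -60, -60]
drop   → [156, 156, -60, -60]
*      → [156, 156, 3600]
+      → [156, 3756]
dup    → [156, 3756, 3756]
+      → [156, 7512]
+      → [7668]
0      → [7668, 0]
drop   → [7668]
10     → [7668, 10]
4      → [7668, 10, 4]
-      → [7668, 6]
drop   → [7668]
7      → [7668, 7]
swap   → [7, 7668]
swap   → [7668, 7]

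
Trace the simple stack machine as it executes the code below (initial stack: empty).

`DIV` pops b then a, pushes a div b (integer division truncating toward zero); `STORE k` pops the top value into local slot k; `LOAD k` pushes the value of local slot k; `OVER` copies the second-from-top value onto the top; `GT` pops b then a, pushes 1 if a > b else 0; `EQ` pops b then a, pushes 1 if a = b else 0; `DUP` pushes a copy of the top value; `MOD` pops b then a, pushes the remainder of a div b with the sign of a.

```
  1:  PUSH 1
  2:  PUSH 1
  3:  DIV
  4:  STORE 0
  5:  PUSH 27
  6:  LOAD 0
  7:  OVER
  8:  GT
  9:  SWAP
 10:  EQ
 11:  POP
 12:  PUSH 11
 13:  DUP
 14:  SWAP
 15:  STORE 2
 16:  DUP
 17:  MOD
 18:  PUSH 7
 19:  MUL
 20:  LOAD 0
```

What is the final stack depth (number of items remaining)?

PUSH 1   [1]
PUSH 1   [1, 1]
DIV      [1]
STORE 0  []
PUSH 27  [27]
LOAD 0   [27, 1]
OVER     [27, 1, 27]
GT       [27, 0]
SWAP     [0, 27]
EQ       [0]
POP      []
PUSH 11  [11]
DUP      [11, 11]
SWAP     [11, 11]
STORE 2  [11]
DUP      [11, 11]
MOD      [0]
PUSH 7   [0, 7]
MUL      [0]
LOAD 0   [0, 1]

2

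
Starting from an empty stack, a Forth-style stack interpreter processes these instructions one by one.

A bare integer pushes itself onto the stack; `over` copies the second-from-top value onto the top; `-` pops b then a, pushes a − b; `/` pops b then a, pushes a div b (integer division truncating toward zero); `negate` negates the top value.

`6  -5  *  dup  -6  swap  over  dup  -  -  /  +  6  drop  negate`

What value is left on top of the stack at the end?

6      → [6]
-5     → [6, -5]
*      → [-30]
dup    → [-30, -30]
-6     → [-30, -30, -6]
swap   → [-30, -6, -30]
over   → [-30, -6, -30, -6]
dup    → [-30, -6, -30, -6, -6]
-      → [-30, -6, -30, 0]
-      → [-30, -6, -30]
/      → [-30, 0]
+      → [-30]
6      → [-30, 6]
drop   → [-30]
negate → [30]

30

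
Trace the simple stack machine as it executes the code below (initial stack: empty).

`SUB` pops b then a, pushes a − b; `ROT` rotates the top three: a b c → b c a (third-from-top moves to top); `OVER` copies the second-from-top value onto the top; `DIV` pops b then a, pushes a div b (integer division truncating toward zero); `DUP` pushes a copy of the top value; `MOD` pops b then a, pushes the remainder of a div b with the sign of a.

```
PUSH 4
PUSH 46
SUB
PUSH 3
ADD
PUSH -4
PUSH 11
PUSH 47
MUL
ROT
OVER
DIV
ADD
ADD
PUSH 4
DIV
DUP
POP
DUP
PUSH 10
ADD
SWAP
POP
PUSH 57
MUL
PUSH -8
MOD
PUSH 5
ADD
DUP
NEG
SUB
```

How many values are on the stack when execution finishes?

PUSH 4  : [4]
PUSH 46 : [4, 46]
SUB     : [-42]
PUSH 3  : [-42, 3]
ADD     : [-39]
PUSH -4 : [-39, -4]
PUSH 11 : [-39, -4, 11]
PUSH 47 : [-39, -4, 11, 47]
MUL     : [-39, -4, 517]
ROT     : [-4, 517, -39]
OVER    : [-4, 517, -39, 517]
DIV     : [-4, 517, 0]
ADD     : [-4, 517]
ADD     : [513]
PUSH 4  : [513, 4]
DIV     : [128]
DUP     : [128, 128]
POP     : [128]
DUP     : [128, 128]
PUSH 10 : [128, 128, 10]
ADD     : [128, 138]
SWAP    : [138, 128]
POP     : [138]
PUSH 57 : [138, 57]
MUL     : [7866]
PUSH -8 : [7866, -8]
MOD     : [2]
PUSH 5  : [2, 5]
ADD     : [7]
DUP     : [7, 7]
NEG     : [7, -7]
SUB     : [14]

1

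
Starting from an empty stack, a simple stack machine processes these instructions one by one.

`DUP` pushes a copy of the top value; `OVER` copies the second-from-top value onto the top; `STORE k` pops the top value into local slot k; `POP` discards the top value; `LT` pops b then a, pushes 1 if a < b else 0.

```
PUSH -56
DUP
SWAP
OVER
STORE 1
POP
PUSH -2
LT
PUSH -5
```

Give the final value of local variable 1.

PUSH -56  -56
DUP       -56 -56
SWAP      -56 -56
OVER      -56 -56 -56
STORE 1   -56 -56
POP       -56
PUSH -2   -56 -2
LT        1
PUSH -5   1 -5

-56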